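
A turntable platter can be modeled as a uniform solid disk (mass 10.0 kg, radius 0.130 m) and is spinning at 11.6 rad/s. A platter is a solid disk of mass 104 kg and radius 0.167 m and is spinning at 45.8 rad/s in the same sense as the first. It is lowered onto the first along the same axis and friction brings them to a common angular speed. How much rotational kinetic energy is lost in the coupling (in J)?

The coupling torques are internal; angular momentum about the shared axis is conserved.
Moments of inertia: I_A = ½(10.0)(0.130)² = 0.08450 kg·m²; I_B = ½(104)(0.167)² = 1.450 kg·m².
Taking A's sense as positive: L = (0.08450)(11.6) + (1.450)(45.8) = 67.40 kg·m²·rad/s.
Combined I = 0.08450 + 1.450 = 1.535 kg·m².
ω_f = L / I = 67.40 / 1.535 = 43.92 rad/s.
KE_i = ½ΣIω² = 1527 J; KE_f = ½(1.535)(43.92)² = 1480 J.

ΔKE lost ≈ 46.7 J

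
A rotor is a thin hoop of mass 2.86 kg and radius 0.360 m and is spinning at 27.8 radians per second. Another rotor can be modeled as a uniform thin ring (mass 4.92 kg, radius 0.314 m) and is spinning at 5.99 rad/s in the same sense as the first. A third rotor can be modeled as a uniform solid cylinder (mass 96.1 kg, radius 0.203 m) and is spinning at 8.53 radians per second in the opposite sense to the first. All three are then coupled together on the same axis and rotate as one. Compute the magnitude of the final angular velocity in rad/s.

The coupling torques are internal; angular momentum about the shared axis is conserved.
Moments of inertia: I_A = (2.86)(0.360)² = 0.3707 kg·m²; I_B = (4.92)(0.314)² = 0.4851 kg·m²; I_C = ½(96.1)(0.203)² = 1.980 kg·m².
Taking A's sense as positive: L = (0.3707)(27.8) + (0.4851)(5.99) − (1.980)(8.53) = -3.680 kg·m²·rad/s.
Combined I = 0.3707 + 0.4851 + 1.980 = 2.836 kg·m².
ω_f = L / I = -3.680 / 2.836 = -1.298 rad/s.

|ω_f| ≈ 1.30 rad/s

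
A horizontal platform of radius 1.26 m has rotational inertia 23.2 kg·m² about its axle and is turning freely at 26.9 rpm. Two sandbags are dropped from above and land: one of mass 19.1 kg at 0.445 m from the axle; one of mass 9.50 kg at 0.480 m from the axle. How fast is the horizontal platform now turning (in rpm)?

ω_f ≈ 21.4 rpm

The added mass arrives with no angular momentum about the axle, and any external torque about the axle is negligible, so the system's angular momentum is conserved.
Added inertia Σmr² = (19.1)(0.445)² + (9.50)(0.480)² = 5.971 kg·m²; I_f = 23.20 + 5.971 = 29.17 kg·m².
ω_f = I_p ω_i / I_f = (23.20)(26.9) / 29.17 = 21.39 rpm.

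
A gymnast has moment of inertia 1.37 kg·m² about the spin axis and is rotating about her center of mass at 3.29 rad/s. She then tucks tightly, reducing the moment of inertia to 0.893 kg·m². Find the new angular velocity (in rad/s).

Angular momentum about the spin axis is conserved since the torque about it is zero.
ω₂ = I₁ω₁ / I₂ = (1.370)(3.29 rad/s) / (0.8930) = 5.047 rad/s.

ω₂ ≈ 5.05 rad/s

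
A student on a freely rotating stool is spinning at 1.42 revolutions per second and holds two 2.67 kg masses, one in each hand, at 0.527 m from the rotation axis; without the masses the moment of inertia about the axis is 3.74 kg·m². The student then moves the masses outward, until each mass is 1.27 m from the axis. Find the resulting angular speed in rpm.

ω₂ ≈ 36.0 rpm

Angular momentum about the spin axis is conserved since the torque about it is zero.
I₁ = 3.74 + 2(2.67)(0.527)² = 5.223 kg·m²; I₂ = 3.74 + 2(2.67)(1.27)² = 12.35 kg·m².
ω₂ = I₁ω₁ / I₂ = (5.223)(1.42 rev/s) / (12.35) = 0.6004 rev/s = 36.02 rpm.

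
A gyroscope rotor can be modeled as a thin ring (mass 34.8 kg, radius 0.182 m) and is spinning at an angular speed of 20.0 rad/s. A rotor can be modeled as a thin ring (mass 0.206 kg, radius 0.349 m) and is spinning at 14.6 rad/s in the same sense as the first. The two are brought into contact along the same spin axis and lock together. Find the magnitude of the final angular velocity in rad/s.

The coupling torques are internal; angular momentum about the shared axis is conserved.
Moments of inertia: I_A = (34.8)(0.182)² = 1.153 kg·m²; I_B = (0.206)(0.349)² = 0.02509 kg·m².
Taking A's sense as positive: L = (1.153)(20.0) + (0.02509)(14.6) = 23.42 kg·m²·rad/s.
Combined I = 1.153 + 0.02509 = 1.178 kg·m².
ω_f = L / I = 23.42 / 1.178 = 19.88 rad/s.

|ω_f| ≈ 19.9 rad/s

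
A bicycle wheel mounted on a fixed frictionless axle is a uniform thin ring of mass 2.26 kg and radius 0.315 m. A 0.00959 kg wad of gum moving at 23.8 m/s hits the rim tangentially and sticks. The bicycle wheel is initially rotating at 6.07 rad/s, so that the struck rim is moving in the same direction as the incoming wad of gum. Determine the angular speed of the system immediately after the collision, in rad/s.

The axle reaction passes through the axle and exerts no torque about it; angular momentum about the axle is conserved through the impact.
I_p = (2.26)(0.315)² = 0.2242 kg·m². Taking the sense of the wad of gum's angular momentum as positive, L_{wad} = m v R = (0.00959)(23.8)(0.315) = 0.07190 kg·m²/s.
L_i = +I_p ω_p + m v R = +(0.2242)(6.07) + 0.07190 = 1.433 kg·m²/s.
After sticking, I_f = I_p + m R² = 0.2242 + (0.00959)(0.315)² = 0.2252 kg·m².
ω_f = L_i / I_f = 1.433 / 0.2252 = 6.364 rad/s.

|ω_f| ≈ 6.36 rad/s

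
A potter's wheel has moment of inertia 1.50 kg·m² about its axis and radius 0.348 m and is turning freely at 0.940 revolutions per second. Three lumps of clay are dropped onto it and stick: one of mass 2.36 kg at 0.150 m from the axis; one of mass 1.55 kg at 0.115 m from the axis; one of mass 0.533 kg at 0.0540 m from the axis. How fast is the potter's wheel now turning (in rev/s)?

No external torque acts about the axis; L_before = L_after.
Added inertia Σmr² = (2.36)(0.150)² + (1.55)(0.115)² + (0.533)(0.0540)² = 0.07515 kg·m²; I_f = 1.500 + 0.07515 = 1.575 kg·m².
ω_f = I_p ω_i / I_f = (1.500)(0.940) / 1.575 = 0.8952 rev/s.

ω_f ≈ 0.895 rev/s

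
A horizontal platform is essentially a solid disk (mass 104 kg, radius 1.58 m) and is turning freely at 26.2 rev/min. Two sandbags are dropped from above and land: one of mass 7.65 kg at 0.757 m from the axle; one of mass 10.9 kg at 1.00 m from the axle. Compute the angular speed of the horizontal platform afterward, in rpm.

ω_f ≈ 23.4 rpm

No external torque acts about the axle; L_before = L_after.
I_p = ½(104)(1.58)² = 129.8 kg·m².
Added inertia Σmr² = (7.65)(0.757)² + (10.9)(1.00)² = 15.28 kg·m²; I_f = 129.8 + 15.28 = 145.1 kg·m².
ω_f = I_p ω_i / I_f = (129.8)(26.2) / 145.1 = 23.44 rpm.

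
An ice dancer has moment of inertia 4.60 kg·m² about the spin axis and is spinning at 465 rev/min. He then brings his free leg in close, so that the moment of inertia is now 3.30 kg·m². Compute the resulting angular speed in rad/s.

ω₂ ≈ 67.9 rad/s

No external torque acts about the spin axis, so angular momentum is conserved.
ω₂ = I₁ω₁ / I₂ = (4.600)(465 rpm) / (3.300) = 648.2 rpm = 67.88 rad/s.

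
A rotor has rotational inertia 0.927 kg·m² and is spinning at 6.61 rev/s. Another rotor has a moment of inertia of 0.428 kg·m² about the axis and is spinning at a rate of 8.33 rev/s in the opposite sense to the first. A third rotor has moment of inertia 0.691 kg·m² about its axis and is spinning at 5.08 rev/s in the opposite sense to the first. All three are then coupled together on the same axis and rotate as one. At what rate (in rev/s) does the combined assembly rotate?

|ω_f| ≈ 0.463 rev/s

No external torque acts about the common axis, so total angular momentum is conserved.
Taking A's sense as positive: L = (0.9270)(6.61) − (0.4280)(8.33) − (0.6910)(5.08) = -0.9480 kg·m²·rev/s.
Combined I = 0.9270 + 0.4280 + 0.6910 = 2.046 kg·m².
ω_f = L / I = -0.9480 / 2.046 = -0.4634 rev/s.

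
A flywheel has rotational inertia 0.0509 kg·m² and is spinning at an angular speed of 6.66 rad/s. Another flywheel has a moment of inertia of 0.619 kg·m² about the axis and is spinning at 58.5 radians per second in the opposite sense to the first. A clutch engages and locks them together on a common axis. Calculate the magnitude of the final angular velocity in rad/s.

No external torque acts about the common axis, so total angular momentum is conserved.
Taking A's sense as positive: L = (0.05090)(6.66) − (0.6190)(58.5) = -35.87 kg·m²·rad/s.
Combined I = 0.05090 + 0.6190 = 0.6699 kg·m².
ω_f = L / I = -35.87 / 0.6699 = -53.55 rad/s.

|ω_f| ≈ 53.5 rad/s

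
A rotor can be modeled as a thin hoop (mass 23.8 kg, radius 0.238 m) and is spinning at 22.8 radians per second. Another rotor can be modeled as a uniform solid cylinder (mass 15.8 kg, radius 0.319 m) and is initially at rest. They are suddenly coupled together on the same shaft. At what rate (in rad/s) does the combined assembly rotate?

|ω_f| ≈ 14.3 rad/s

No external torque acts about the common axis, so total angular momentum is conserved.
Moments of inertia: I_A = (23.8)(0.238)² = 1.348 kg·m²; I_B = ½(15.8)(0.319)² = 0.8039 kg·m².
Taking A's sense as positive: L = (1.348)(22.8) = 30.74 kg·m²·rad/s.
Combined I = 1.348 + 0.8039 = 2.152 kg·m².
ω_f = L / I = 30.74 / 2.152 = 14.28 rad/s.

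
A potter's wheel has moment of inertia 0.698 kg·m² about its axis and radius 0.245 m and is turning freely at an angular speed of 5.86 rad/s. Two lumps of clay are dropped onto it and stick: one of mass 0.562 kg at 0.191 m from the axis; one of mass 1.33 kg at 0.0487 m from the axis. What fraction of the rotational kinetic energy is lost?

The added mass arrives with no angular momentum about the axis, and any external torque about the axis is negligible, so the system's angular momentum is conserved.
Added inertia Σmr² = (0.562)(0.191)² + (1.33)(0.0487)² = 0.02366 kg·m²; I_f = 0.6980 + 0.02366 = 0.7217 kg·m².
ω_f = I_p ω_i / I_f = (0.6980)(5.86) / 0.7217 = 5.668 rad/s.
KE_i = ½(0.6980)(5.860 rad/s)² = 11.98 J; KE_f = ½(0.7217)(5.668)² = 11.59 J.
Fraction lost = 0.03278.

fraction ≈ 0.0328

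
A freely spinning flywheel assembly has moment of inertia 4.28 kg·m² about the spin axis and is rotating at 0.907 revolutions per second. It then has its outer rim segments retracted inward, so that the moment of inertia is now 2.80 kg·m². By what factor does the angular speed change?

ω₂/ω₁ ≈ 1.53

Angular momentum about the spin axis is conserved since the torque about it is zero.
ω₂/ω₁ = I₁/I₂ = 4.280 / 2.800 = 1.529.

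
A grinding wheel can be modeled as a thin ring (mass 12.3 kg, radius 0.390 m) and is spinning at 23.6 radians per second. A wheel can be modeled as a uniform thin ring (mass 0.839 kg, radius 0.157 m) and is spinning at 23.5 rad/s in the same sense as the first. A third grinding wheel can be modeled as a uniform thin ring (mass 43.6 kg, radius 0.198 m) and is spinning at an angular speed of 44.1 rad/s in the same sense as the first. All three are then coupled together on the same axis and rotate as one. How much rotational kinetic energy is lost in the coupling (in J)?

ΔKE lost ≈ 189 J

No external torque acts about the common axis, so total angular momentum is conserved.
Moments of inertia: I_A = (12.3)(0.390)² = 1.871 kg·m²; I_B = (0.839)(0.157)² = 0.02068 kg·m²; I_C = (43.6)(0.198)² = 1.709 kg·m².
Taking A's sense as positive: L = (1.871)(23.6) + (0.02068)(23.5) + (1.709)(44.1) = 120.0 kg·m²·rad/s.
Combined I = 1.871 + 0.02068 + 1.709 = 3.601 kg·m².
ω_f = L / I = 120.0 / 3.601 = 33.33 rad/s.
KE_i = ½ΣIω² = 2189 J; KE_f = ½(3.601)(33.33)² = 2000 J.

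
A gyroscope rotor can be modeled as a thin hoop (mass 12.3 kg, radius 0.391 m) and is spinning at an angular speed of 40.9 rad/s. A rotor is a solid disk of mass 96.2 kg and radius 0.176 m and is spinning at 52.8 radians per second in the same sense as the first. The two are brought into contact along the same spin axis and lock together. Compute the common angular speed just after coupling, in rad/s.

No external torque acts about the common axis, so total angular momentum is conserved.
Moments of inertia: I_A = (12.3)(0.391)² = 1.880 kg·m²; I_B = ½(96.2)(0.176)² = 1.490 kg·m².
Taking A's sense as positive: L = (1.880)(40.9) + (1.490)(52.8) = 155.6 kg·m²·rad/s.
Combined I = 1.880 + 1.490 = 3.370 kg·m².
ω_f = L / I = 155.6 / 3.370 = 46.16 rad/s.

|ω_f| ≈ 46.2 rad/s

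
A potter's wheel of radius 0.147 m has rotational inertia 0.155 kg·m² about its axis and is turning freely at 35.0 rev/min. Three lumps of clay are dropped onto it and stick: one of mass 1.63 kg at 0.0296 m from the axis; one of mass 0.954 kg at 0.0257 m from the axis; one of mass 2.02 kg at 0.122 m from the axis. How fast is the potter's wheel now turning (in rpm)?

The added mass arrives with no angular momentum about the axis, and any external torque about the axis is negligible, so the system's angular momentum is conserved.
Added inertia Σmr² = (1.63)(0.0296)² + (0.954)(0.0257)² + (2.02)(0.122)² = 0.03212 kg·m²; I_f = 0.1550 + 0.03212 = 0.1871 kg·m².
ω_f = I_p ω_i / I_f = (0.1550)(35.0) / 0.1871 = 28.99 rpm.

ω_f ≈ 29.0 rpm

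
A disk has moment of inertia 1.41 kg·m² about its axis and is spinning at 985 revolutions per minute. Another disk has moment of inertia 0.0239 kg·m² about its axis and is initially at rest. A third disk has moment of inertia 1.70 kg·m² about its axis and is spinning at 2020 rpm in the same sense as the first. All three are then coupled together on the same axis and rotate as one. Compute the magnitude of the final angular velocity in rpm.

|ω_f| ≈ 1540 rpm

The coupling torques are internal; angular momentum about the shared axis is conserved.
Taking A's sense as positive: L = (1.410)(985) + (1.700)(2020) = 4823 kg·m²·rpm.
Combined I = 1.410 + 0.02390 + 1.700 = 3.134 kg·m².
ω_f = L / I = 4823 / 3.134 = 1539 rpm.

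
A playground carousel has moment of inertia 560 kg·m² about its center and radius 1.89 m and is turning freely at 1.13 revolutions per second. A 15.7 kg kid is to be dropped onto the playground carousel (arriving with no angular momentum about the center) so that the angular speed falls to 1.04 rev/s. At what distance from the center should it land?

No external torque acts about the center; L_before = L_after.
I_p ω_i = (I_p + m r²) ω_f ⇒ m r² = I_p(ω_i/ω_f − 1) = 560.0(1.13/1.04 − 1) = 48.46 kg·m².
r = √(48.46/15.7) = 1.757 m.

r ≈ 1.76 m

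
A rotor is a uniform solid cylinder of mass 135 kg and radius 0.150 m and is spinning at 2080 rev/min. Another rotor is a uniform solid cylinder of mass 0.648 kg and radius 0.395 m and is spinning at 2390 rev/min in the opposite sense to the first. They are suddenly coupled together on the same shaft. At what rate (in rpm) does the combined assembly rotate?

No external torque acts about the common axis, so total angular momentum is conserved.
Moments of inertia: I_A = ½(135)(0.150)² = 1.519 kg·m²; I_B = ½(0.648)(0.395)² = 0.05055 kg·m².
Taking A's sense as positive: L = (1.519)(2080) − (0.05055)(2390) = 3038 kg·m²·rpm.
Combined I = 1.519 + 0.05055 = 1.569 kg·m².
ω_f = L / I = 3038 / 1.569 = 1936 rpm.

|ω_f| ≈ 1940 rpm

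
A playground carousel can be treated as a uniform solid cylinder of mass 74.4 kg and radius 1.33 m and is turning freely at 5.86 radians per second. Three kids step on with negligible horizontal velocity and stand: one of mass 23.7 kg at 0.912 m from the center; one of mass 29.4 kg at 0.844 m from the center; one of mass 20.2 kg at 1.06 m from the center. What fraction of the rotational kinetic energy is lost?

No external torque acts about the center; L_before = L_after.
I_p = ½(74.4)(1.33)² = 65.80 kg·m².
Added inertia Σmr² = (23.7)(0.912)² + (29.4)(0.844)² + (20.2)(1.06)² = 63.35 kg·m²; I_f = 65.80 + 63.35 = 129.2 kg·m².
ω_f = I_p ω_i / I_f = (65.80)(5.86) / 129.2 = 2.986 rad/s.
KE_i = ½(65.80)(5.860 rad/s)² = 1130 J; KE_f = ½(129.2)(2.986)² = 575.6 J.
Fraction lost = 0.4905.

fraction ≈ 0.491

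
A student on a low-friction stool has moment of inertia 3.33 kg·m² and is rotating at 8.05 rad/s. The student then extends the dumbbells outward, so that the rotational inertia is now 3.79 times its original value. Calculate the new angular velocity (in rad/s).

ω₂ ≈ 2.12 rad/s

No external torque acts about the spin axis, so angular momentum is conserved.
I₂ = 3.79 × 3.33 = 12.62 kg·m².
ω₂ = I₁ω₁ / I₂ = (3.330)(8.05 rad/s) / (12.62) = 2.124 rad/s.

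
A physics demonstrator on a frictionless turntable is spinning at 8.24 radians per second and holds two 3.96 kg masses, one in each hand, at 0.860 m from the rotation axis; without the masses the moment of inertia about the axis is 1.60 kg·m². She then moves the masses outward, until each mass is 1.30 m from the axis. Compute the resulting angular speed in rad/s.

No external torque acts about the spin axis, so angular momentum is conserved.
I₁ = 1.60 + 2(3.96)(0.860)² = 7.458 kg·m²; I₂ = 1.60 + 2(3.96)(1.30)² = 14.98 kg·m².
ω₂ = I₁ω₁ / I₂ = (7.458)(8.24 rad/s) / (14.98) = 4.101 rad/s.

ω₂ ≈ 4.10 rad/s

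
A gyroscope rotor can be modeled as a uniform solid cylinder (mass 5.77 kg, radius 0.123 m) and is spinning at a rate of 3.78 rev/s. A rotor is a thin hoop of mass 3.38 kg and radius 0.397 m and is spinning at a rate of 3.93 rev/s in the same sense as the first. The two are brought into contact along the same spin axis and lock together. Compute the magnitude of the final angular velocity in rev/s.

No external torque acts about the common axis, so total angular momentum is conserved.
Moments of inertia: I_A = ½(5.77)(0.123)² = 0.04365 kg·m²; I_B = (3.38)(0.397)² = 0.5327 kg·m².
Taking A's sense as positive: L = (0.04365)(3.78) + (0.5327)(3.93) = 2.259 kg·m²·rev/s.
Combined I = 0.04365 + 0.5327 = 0.5764 kg·m².
ω_f = L / I = 2.259 / 0.5764 = 3.919 rev/s.

|ω_f| ≈ 3.92 rev/s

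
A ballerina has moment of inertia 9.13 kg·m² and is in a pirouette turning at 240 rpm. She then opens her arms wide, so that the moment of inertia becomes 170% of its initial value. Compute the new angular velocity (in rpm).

With no external torque about the axis, L is conserved: I₁ω₁ = I₂ω₂.
I₂ = 1.70 × 9.13 = 15.52 kg·m².
ω₂ = I₁ω₁ / I₂ = (9.130)(240 rpm) / (15.52) = 141.2 rpm.

ω₂ ≈ 141 rpm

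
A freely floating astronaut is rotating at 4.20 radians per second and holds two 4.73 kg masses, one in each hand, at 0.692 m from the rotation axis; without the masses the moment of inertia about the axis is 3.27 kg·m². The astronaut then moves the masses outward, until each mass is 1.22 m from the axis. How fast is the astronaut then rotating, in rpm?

ω₂ ≈ 18.0 rpm

No external torque acts about the spin axis, so angular momentum is conserved.
I₁ = 3.27 + 2(4.73)(0.692)² = 7.800 kg·m²; I₂ = 3.27 + 2(4.73)(1.22)² = 17.35 kg·m².
ω₂ = I₁ω₁ / I₂ = (7.800)(4.20 rad/s) / (17.35) = 1.888 rad/s = 18.03 rpm.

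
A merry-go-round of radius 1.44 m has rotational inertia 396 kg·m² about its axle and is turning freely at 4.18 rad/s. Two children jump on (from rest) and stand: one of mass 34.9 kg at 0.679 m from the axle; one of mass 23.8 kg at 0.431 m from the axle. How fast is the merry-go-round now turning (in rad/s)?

No external torque acts about the axle; L_before = L_after.
Added inertia Σmr² = (34.9)(0.679)² + (23.8)(0.431)² = 20.51 kg·m²; I_f = 396.0 + 20.51 = 416.5 kg·m².
ω_f = I_p ω_i / I_f = (396.0)(4.18) / 416.5 = 3.974 rad/s.

ω_f ≈ 3.97 rad/s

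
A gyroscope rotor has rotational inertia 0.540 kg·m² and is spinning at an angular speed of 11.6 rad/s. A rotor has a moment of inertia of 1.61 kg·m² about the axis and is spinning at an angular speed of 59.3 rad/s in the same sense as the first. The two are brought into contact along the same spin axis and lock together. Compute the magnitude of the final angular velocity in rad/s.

No external torque acts about the common axis, so total angular momentum is conserved.
Taking A's sense as positive: L = (0.5400)(11.6) + (1.610)(59.3) = 101.7 kg·m²·rad/s.
Combined I = 0.5400 + 1.610 = 2.150 kg·m².
ω_f = L / I = 101.7 / 2.150 = 47.32 rad/s.

|ω_f| ≈ 47.3 rad/s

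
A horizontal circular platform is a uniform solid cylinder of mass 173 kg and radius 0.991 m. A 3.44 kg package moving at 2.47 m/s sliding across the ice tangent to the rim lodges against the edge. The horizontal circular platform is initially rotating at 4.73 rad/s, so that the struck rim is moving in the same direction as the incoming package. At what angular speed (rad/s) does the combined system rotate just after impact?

|ω_f| ≈ 4.64 rad/s

About the central axle the impulsive forces during the collision are internal, so angular momentum about that axis is conserved.
I_p = ½(173)(0.991)² = 84.95 kg·m². Taking the sense of the package's angular momentum as positive, L_{package} = m v R = (3.44)(2.47)(0.991) = 8.420 kg·m²/s.
L_i = +I_p ω_p + m v R = +(84.95)(4.73) + 8.420 = 410.2 kg·m²/s.
After sticking, I_f = I_p + m R² = 84.95 + (3.44)(0.991)² = 88.33 kg·m².
ω_f = L_i / I_f = 410.2 / 88.33 = 4.644 rad/s.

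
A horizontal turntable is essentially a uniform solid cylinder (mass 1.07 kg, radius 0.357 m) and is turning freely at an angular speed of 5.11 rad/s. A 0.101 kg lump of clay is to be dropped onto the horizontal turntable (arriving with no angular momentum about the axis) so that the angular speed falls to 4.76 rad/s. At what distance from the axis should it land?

r ≈ 0.223 m

No external torque acts about the axis; L_before = L_after.
I_p = ½(1.07)(0.357)² = 0.06819 kg·m².
I_p ω_i = (I_p + m r²) ω_f ⇒ m r² = I_p(ω_i/ω_f − 1) = 0.06819(5.11/4.76 − 1) = 0.005014 kg·m².
r = √(0.005014/0.101) = 0.2228 m.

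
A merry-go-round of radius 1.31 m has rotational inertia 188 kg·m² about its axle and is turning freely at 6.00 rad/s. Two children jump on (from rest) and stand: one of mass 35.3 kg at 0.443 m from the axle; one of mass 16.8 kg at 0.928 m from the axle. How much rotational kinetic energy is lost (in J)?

No external torque acts about the axle; L_before = L_after.
Added inertia Σmr² = (35.3)(0.443)² + (16.8)(0.928)² = 21.40 kg·m²; I_f = 188.0 + 21.40 = 209.4 kg·m².
ω_f = I_p ω_i / I_f = (188.0)(6.00) / 209.4 = 5.387 rad/s.
KE_i = ½(188.0)(6.000 rad/s)² = 3384 J; KE_f = ½(209.4)(5.387)² = 3038 J.

energy lost ≈ 346 J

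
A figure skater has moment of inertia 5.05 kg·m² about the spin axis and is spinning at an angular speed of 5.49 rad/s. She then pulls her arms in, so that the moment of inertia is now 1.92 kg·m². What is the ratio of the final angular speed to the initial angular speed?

With no external torque about the axis, L is conserved: I₁ω₁ = I₂ω₂.
ω₂/ω₁ = I₁/I₂ = 5.050 / 1.920 = 2.630.

ω₂/ω₁ ≈ 2.63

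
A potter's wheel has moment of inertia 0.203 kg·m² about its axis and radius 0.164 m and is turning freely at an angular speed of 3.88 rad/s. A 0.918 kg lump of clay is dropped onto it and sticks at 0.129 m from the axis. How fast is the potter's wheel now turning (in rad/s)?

ω_f ≈ 3.61 rad/s

No external torque acts about the axis; L_before = L_after.
Added inertia Σmr² = (0.918)(0.129)² = 0.01528 kg·m²; I_f = 0.2030 + 0.01528 = 0.2183 kg·m².
ω_f = I_p ω_i / I_f = (0.2030)(3.88) / 0.2183 = 3.608 rad/s.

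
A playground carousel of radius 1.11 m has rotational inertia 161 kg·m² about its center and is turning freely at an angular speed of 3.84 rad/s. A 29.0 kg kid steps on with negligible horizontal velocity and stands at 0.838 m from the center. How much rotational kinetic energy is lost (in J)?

energy lost ≈ 133 J

The added mass arrives with no angular momentum about the center, and any external torque about the center is negligible, so the system's angular momentum is conserved.
Added inertia Σmr² = (29.0)(0.838)² = 20.37 kg·m²; I_f = 161.0 + 20.37 = 181.4 kg·m².
ω_f = I_p ω_i / I_f = (161.0)(3.84) / 181.4 = 3.409 rad/s.
KE_i = ½(161.0)(3.840 rad/s)² = 1187 J; KE_f = ½(181.4)(3.409)² = 1054 J.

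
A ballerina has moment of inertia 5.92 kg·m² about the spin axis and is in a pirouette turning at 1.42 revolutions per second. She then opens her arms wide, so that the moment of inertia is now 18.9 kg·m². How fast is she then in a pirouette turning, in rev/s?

Angular momentum about the spin axis is conserved since the torque about it is zero.
ω₂ = I₁ω₁ / I₂ = (5.920)(1.42 rev/s) / (18.90) = 0.4448 rev/s.

ω₂ ≈ 0.445 rev/s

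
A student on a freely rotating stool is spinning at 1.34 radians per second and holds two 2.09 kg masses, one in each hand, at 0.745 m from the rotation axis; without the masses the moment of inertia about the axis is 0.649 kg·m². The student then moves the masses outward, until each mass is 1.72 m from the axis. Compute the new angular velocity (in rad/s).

No external torque acts about the spin axis, so angular momentum is conserved.
I₁ = 0.649 + 2(2.09)(0.745)² = 2.969 kg·m²; I₂ = 0.649 + 2(2.09)(1.72)² = 13.02 kg·m².
ω₂ = I₁ω₁ / I₂ = (2.969)(1.34 rad/s) / (13.02) = 0.3057 rad/s.

ω₂ ≈ 0.306 rad/s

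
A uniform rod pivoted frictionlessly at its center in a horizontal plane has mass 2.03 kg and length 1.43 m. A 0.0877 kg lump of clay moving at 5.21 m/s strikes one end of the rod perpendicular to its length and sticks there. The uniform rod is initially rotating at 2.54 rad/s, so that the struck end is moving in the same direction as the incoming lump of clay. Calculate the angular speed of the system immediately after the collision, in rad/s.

About the pivot the impulsive forces during the collision are internal, so angular momentum about that axis is conserved.
I_p = (1/12)(2.03)(1.43)² = 0.3459 kg·m². Taking the sense of the lump of clay's angular momentum as positive, L_{lump} = m v R = (0.0877)(5.21)(1.43/2) = 0.3267 kg·m²/s.
L_i = +I_p ω_p + m v R = +(0.3459)(2.54) + 0.3267 = 1.205 kg·m²/s.
After sticking, I_f = I_p + m R² = 0.3459 + (0.0877)(1.43/2)² = 0.3908 kg·m².
ω_f = L_i / I_f = 1.205 / 0.3908 = 3.085 rad/s.

|ω_f| ≈ 3.08 rad/s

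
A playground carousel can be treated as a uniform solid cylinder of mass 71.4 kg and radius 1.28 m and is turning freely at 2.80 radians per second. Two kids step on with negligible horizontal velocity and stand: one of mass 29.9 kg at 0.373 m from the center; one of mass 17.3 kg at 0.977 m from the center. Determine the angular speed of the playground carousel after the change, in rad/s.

The added mass arrives with no angular momentum about the center, and any external torque about the center is negligible, so the system's angular momentum is conserved.
I_p = ½(71.4)(1.28)² = 58.49 kg·m².
Added inertia Σmr² = (29.9)(0.373)² + (17.3)(0.977)² = 20.67 kg·m²; I_f = 58.49 + 20.67 = 79.16 kg·m².
ω_f = I_p ω_i / I_f = (58.49)(2.80) / 79.16 = 2.069 rad/s.

ω_f ≈ 2.07 rad/s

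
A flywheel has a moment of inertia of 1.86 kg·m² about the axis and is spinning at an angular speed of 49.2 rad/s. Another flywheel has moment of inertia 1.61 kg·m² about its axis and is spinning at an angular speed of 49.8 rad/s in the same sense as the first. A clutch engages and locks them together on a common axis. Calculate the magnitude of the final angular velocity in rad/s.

|ω_f| ≈ 49.5 rad/s

No external torque acts about the common axis, so total angular momentum is conserved.
Taking A's sense as positive: L = (1.860)(49.2) + (1.610)(49.8) = 171.7 kg·m²·rad/s.
Combined I = 1.860 + 1.610 = 3.470 kg·m².
ω_f = L / I = 171.7 / 3.470 = 49.48 rad/s.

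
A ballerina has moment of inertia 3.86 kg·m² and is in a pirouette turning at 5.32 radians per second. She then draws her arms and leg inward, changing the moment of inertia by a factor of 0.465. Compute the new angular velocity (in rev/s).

ω₂ ≈ 1.82 rev/s

With no external torque about the axis, L is conserved: I₁ω₁ = I₂ω₂.
I₂ = 0.465 × 3.86 = 1.795 kg·m².
ω₂ = I₁ω₁ / I₂ = (3.860)(5.32 rad/s) / (1.795) = 11.44 rad/s = 1.821 rev/s.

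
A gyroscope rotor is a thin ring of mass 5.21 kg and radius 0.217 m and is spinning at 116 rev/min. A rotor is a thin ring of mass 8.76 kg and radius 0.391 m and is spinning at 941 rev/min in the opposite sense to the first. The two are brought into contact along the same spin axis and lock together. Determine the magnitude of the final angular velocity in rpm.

|ω_f| ≈ 777 rpm

No external torque acts about the common axis, so total angular momentum is conserved.
Moments of inertia: I_A = (5.21)(0.217)² = 0.2453 kg·m²; I_B = (8.76)(0.391)² = 1.339 kg·m².
Taking A's sense as positive: L = (0.2453)(116) − (1.339)(941) = -1232 kg·m²·rpm.
Combined I = 0.2453 + 1.339 = 1.585 kg·m².
ω_f = L / I = -1232 / 1.585 = -777.3 rpm.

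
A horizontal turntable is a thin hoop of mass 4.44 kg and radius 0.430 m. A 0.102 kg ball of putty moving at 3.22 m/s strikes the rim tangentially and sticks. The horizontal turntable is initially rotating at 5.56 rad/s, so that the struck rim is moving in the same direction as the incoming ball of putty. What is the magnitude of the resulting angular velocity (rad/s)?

|ω_f| ≈ 5.60 rad/s

The axle reaction passes through the axle and exerts no torque about it; angular momentum about the axle is conserved through the impact.
I_p = (4.44)(0.430)² = 0.8210 kg·m². Taking the sense of the ball of putty's angular momentum as positive, L_{ball} = m v R = (0.102)(3.22)(0.430) = 0.1412 kg·m²/s.
L_i = +I_p ω_p + m v R = +(0.8210)(5.56) + 0.1412 = 4.706 kg·m²/s.
After sticking, I_f = I_p + m R² = 0.8210 + (0.102)(0.430)² = 0.8398 kg·m².
ω_f = L_i / I_f = 4.706 / 0.8398 = 5.603 rad/s.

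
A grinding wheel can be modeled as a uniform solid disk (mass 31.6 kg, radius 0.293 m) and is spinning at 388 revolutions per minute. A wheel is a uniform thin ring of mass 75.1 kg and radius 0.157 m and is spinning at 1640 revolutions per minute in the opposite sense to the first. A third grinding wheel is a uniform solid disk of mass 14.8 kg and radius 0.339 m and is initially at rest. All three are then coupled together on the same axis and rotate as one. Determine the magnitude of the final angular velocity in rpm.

|ω_f| ≈ 618 rpm

No external torque acts about the common axis, so total angular momentum is conserved.
Moments of inertia: I_A = ½(31.6)(0.293)² = 1.356 kg·m²; I_B = (75.1)(0.157)² = 1.851 kg·m²; I_C = ½(14.8)(0.339)² = 0.8504 kg·m².
Taking A's sense as positive: L = (1.356)(388) − (1.851)(1640) = -2510 kg·m²·rpm.
Combined I = 1.356 + 1.851 + 0.8504 = 4.058 kg·m².
ω_f = L / I = -2510 / 4.058 = -618.4 rpm.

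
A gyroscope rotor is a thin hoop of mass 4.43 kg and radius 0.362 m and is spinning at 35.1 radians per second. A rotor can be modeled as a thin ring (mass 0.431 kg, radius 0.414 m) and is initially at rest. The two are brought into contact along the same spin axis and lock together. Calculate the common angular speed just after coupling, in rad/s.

|ω_f| ≈ 31.1 rad/s

The coupling torques are internal; angular momentum about the shared axis is conserved.
Moments of inertia: I_A = (4.43)(0.362)² = 0.5805 kg·m²; I_B = (0.431)(0.414)² = 0.07387 kg·m².
Taking A's sense as positive: L = (0.5805)(35.1) = 20.38 kg·m²·rad/s.
Combined I = 0.5805 + 0.07387 = 0.6544 kg·m².
ω_f = L / I = 20.38 / 0.6544 = 31.14 rad/s.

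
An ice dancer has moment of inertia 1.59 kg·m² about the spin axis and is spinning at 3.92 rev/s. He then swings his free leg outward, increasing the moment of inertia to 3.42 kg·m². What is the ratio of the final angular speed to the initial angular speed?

ω₂/ω₁ ≈ 0.465

With no external torque about the axis, L is conserved: I₁ω₁ = I₂ω₂.
ω₂/ω₁ = I₁/I₂ = 1.590 / 3.420 = 0.4649.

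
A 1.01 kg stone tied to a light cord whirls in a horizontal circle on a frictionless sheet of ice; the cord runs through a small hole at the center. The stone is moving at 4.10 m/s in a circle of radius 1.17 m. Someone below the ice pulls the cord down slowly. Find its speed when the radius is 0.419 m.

The only horizontal force on the mass is along the cord (radial), so it exerts no torque about the hole and angular momentum m v r is conserved.
v₂ = v₁ r₁ / r₂ = (4.10)(1.17) / (0.419) = 11.45 m/s.

v₂ ≈ 11.4 m/s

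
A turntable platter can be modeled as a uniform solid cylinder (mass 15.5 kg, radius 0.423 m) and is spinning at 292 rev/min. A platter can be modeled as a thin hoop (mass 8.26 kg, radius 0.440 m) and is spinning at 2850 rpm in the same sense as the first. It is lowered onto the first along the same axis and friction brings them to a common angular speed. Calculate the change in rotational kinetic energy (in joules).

ΔKE ≈ -26600 J

The coupling torques are internal; angular momentum about the shared axis is conserved.
Moments of inertia: I_A = ½(15.5)(0.423)² = 1.387 kg·m²; I_B = (8.26)(0.440)² = 1.599 kg·m².
Taking A's sense as positive: L = (1.387)(292) + (1.599)(2850) = 4962 kg·m²·rpm.
Combined I = 1.387 + 1.599 = 2.986 kg·m².
ω_f = L / I = 4962 / 2.986 = 1662 rpm.
KE_i = ½ΣIω² = 71870 J; KE_f = ½(2.986)(174.0)² = 45220 J.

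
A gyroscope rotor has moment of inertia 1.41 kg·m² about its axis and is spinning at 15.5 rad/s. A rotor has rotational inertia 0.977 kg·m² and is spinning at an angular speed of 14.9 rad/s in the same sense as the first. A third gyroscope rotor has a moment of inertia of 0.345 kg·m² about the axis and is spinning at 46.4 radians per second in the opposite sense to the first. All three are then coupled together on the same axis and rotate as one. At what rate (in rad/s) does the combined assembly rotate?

The coupling torques are internal; angular momentum about the shared axis is conserved.
Taking A's sense as positive: L = (1.410)(15.5) + (0.9770)(14.9) − (0.3450)(46.4) = 20.40 kg·m²·rad/s.
Combined I = 1.410 + 0.9770 + 0.3450 = 2.732 kg·m².
ω_f = L / I = 20.40 / 2.732 = 7.469 rad/s.

|ω_f| ≈ 7.47 rad/s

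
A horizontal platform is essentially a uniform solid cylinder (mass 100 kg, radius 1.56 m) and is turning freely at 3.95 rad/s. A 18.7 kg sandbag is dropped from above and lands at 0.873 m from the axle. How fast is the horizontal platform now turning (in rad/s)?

ω_f ≈ 3.54 rad/s

The added mass arrives with no angular momentum about the axle, and any external torque about the axle is negligible, so the system's angular momentum is conserved.
I_p = ½(100)(1.56)² = 121.7 kg·m².
Added inertia Σmr² = (18.7)(0.873)² = 14.25 kg·m²; I_f = 121.7 + 14.25 = 135.9 kg·m².
ω_f = I_p ω_i / I_f = (121.7)(3.95) / 135.9 = 3.536 rad/s.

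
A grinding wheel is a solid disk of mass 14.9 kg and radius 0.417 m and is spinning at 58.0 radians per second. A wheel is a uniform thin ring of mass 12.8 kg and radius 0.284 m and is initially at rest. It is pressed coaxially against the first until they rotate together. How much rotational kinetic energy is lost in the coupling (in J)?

No external torque acts about the common axis, so total angular momentum is conserved.
Moments of inertia: I_A = ½(14.9)(0.417)² = 1.295 kg·m²; I_B = (12.8)(0.284)² = 1.032 kg·m².
Taking A's sense as positive: L = (1.295)(58.0) = 75.14 kg·m²·rad/s.
Combined I = 1.295 + 1.032 = 2.328 kg·m².
ω_f = L / I = 75.14 / 2.328 = 32.28 rad/s.
KE_i = ½ΣIω² = 2179 J; KE_f = ½(2.328)(32.28)² = 1213 J.

ΔKE lost ≈ 966 J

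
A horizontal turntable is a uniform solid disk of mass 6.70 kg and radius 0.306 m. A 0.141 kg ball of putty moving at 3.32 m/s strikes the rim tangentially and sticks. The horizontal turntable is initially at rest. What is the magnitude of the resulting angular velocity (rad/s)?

|ω_f| ≈ 0.438 rad/s

The axle reaction passes through the axle and exerts no torque about it; angular momentum about the axle is conserved through the impact.
I_p = ½(6.70)(0.306)² = 0.3137 kg·m². Taking the sense of the ball of putty's angular momentum as positive, L_{ball} = m v R = (0.141)(3.32)(0.306) = 0.1432 kg·m²/s.
L_i = 0 + 0.1432 = 0.1432 kg·m²/s.
After sticking, I_f = I_p + m R² = 0.3137 + (0.141)(0.306)² = 0.3269 kg·m².
ω_f = L_i / I_f = 0.1432 / 0.3269 = 0.4382 rad/s.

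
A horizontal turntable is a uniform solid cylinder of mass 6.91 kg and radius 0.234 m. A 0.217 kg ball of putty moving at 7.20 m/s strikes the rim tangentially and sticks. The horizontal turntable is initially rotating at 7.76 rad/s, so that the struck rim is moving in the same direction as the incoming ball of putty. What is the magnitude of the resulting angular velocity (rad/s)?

About the axle the impulsive forces during the collision are internal, so angular momentum about that axis is conserved.
I_p = ½(6.91)(0.234)² = 0.1892 kg·m². Taking the sense of the ball of putty's angular momentum as positive, L_{ball} = m v R = (0.217)(7.20)(0.234) = 0.3656 kg·m²/s.
L_i = +I_p ω_p + m v R = +(0.1892)(7.76) + 0.3656 = 1.834 kg·m²/s.
After sticking, I_f = I_p + m R² = 0.1892 + (0.217)(0.234)² = 0.2011 kg·m².
ω_f = L_i / I_f = 1.834 / 0.2011 = 9.120 rad/s.

|ω_f| ≈ 9.12 rad/s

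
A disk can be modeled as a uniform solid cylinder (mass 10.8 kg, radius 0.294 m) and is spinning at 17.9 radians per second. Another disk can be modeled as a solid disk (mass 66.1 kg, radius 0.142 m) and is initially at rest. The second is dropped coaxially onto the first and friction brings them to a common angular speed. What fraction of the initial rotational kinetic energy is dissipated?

fraction ≈ 0.588

No external torque acts about the common axis, so total angular momentum is conserved.
Moments of inertia: I_A = ½(10.8)(0.294)² = 0.4668 kg·m²; I_B = ½(66.1)(0.142)² = 0.6664 kg·m².
Taking A's sense as positive: L = (0.4668)(17.9) = 8.355 kg·m²·rad/s.
Combined I = 0.4668 + 0.6664 = 1.133 kg·m².
ω_f = L / I = 8.355 / 1.133 = 7.373 rad/s.
KE_i = ½ΣIω² = 74.78 J; KE_f = ½(1.133)(7.373)² = 30.80 J.
Fraction dissipated = (KE_i − KE_f)/KE_i = 0.5881.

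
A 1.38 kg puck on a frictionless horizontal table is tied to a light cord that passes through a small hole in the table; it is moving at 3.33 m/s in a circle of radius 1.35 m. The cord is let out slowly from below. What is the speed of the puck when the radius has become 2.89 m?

v₂ ≈ 1.56 m/s

The only horizontal force on the mass is along the cord (radial), so it exerts no torque about the hole and angular momentum m v r is conserved.
v₂ = v₁ r₁ / r₂ = (3.33)(1.35) / (2.89) = 1.556 m/s.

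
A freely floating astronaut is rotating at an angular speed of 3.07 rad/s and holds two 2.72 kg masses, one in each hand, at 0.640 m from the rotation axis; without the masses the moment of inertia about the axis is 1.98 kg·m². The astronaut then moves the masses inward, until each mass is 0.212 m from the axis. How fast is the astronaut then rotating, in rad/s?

With no external torque about the axis, L is conserved: I₁ω₁ = I₂ω₂.
I₁ = 1.98 + 2(2.72)(0.640)² = 4.208 kg·m²; I₂ = 1.98 + 2(2.72)(0.212)² = 2.224 kg·m².
ω₂ = I₁ω₁ / I₂ = (4.208)(3.07 rad/s) / (2.224) = 5.808 rad/s.

ω₂ ≈ 5.81 rad/s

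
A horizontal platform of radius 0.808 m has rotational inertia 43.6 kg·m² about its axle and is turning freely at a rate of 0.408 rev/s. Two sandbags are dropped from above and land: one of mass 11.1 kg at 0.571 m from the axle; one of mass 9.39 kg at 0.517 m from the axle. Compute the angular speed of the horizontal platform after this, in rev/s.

No external torque acts about the axle; L_before = L_after.
Added inertia Σmr² = (11.1)(0.571)² + (9.39)(0.517)² = 6.129 kg·m²; I_f = 43.60 + 6.129 = 49.73 kg·m².
ω_f = I_p ω_i / I_f = (43.60)(0.408) / 49.73 = 0.3577 rev/s.

ω_f ≈ 0.358 rev/s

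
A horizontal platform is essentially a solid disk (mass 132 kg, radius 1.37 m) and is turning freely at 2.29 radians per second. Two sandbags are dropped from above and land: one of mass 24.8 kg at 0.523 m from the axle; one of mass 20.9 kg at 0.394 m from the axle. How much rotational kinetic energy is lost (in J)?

energy lost ≈ 24.3 J

The added mass arrives with no angular momentum about the axle, and any external torque about the axle is negligible, so the system's angular momentum is conserved.
I_p = ½(132)(1.37)² = 123.9 kg·m².
Added inertia Σmr² = (24.8)(0.523)² + (20.9)(0.394)² = 10.03 kg·m²; I_f = 123.9 + 10.03 = 133.9 kg·m².
ω_f = I_p ω_i / I_f = (123.9)(2.29) / 133.9 = 2.119 rad/s.
KE_i = ½(123.9)(2.290 rad/s)² = 324.8 J; KE_f = ½(133.9)(2.119)² = 300.5 J.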